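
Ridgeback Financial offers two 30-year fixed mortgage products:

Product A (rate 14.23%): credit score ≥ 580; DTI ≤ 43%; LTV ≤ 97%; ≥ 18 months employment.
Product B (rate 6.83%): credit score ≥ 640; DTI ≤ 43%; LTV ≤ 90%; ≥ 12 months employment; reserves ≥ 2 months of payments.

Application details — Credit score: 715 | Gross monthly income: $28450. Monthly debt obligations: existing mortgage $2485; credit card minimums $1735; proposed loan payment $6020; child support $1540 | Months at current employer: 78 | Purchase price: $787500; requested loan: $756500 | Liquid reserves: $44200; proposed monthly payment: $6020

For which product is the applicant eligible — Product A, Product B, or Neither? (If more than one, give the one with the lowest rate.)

Total debts = (2,485 + 1,735 + 6,020 + 1,540) = 11,780; DTI = 11,780/28,450 = 41.4%.
LTV = 756,500/787,500 = 96.1%.
Reserves = 44,200/6,020 = 7.3 months.
Product A: score 715 ≥ 580; DTI 41.4% ≤ 43%; LTV 96.1% ≤ 97%; employment 78 ≥ 18 mo → qualifies.
Product B: score 715 ≥ 640; DTI 41.4% ≤ 43%; LTV 96.1% > 90%; employment 78 ≥ 12 mo; reserves 7.3 ≥ 2 mo → does not qualify.

Product A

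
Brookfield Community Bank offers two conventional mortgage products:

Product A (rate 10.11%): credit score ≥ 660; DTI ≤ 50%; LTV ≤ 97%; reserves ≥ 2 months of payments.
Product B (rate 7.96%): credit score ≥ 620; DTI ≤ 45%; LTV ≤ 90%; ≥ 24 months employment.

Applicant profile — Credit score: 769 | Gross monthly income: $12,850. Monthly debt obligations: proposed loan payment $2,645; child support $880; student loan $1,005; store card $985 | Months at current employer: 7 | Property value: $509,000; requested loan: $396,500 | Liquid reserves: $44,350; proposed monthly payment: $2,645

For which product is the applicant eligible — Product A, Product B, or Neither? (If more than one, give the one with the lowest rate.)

Product A

Total debts = (2,645 + 880 + 1,005 + 985) = 5,515; DTI = 5,515/12,850 = 42.9%.
LTV = 396,500/509,000 = 77.9%.
Reserves = 44,350/2,645 = 16.8 months.
Product A: score 769 ≥ 660; DTI 42.9% ≤ 50%; LTV 77.9% ≤ 97%; reserves 16.8 ≥ 2 mo → qualifies.
Product B: score 769 ≥ 620; DTI 42.9% ≤ 45%; LTV 77.9% ≤ 90%; employment 7 < 24 mo → does not qualify.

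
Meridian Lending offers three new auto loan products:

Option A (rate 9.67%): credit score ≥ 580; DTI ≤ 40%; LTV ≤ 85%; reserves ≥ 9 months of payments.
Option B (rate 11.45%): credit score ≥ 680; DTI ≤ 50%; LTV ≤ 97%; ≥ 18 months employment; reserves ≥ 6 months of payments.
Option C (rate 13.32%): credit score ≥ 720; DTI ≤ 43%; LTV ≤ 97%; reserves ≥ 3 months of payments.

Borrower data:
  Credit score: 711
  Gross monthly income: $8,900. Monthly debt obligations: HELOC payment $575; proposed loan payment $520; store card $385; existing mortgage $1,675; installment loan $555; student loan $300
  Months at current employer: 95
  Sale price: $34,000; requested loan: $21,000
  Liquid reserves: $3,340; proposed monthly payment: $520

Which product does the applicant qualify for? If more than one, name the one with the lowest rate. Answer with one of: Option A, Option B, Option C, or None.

Option B

Total debts = (575 + 520 + 385 + 1,675 + 555 + 300) = 4,010; DTI = 4,010/8,900 = 45.1%.
LTV = 21,000/34,000 = 61.8%.
Reserves = 3,340/520 = 6.4 months.
Option A: score 711 ≥ 580; DTI 45.1% > 40%; LTV 61.8% ≤ 85%; reserves 6.4 < 9 mo → does not qualify.
Option B: score 711 ≥ 680; DTI 45.1% ≤ 50%; LTV 61.8% ≤ 97%; employment 95 ≥ 18 mo; reserves 6.4 ≥ 6 mo → qualifies.
Option C: score 711 < 720; DTI 45.1% > 43%; LTV 61.8% ≤ 97%; reserves 6.4 ≥ 3 mo → does not qualify.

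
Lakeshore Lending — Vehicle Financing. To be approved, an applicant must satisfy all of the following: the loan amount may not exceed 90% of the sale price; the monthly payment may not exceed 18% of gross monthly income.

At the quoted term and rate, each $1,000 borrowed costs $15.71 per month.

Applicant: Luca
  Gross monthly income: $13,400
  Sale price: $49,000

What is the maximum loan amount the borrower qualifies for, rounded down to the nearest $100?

$44,100

Payment cap: 18% × $13,400 = $2,412/month.
At $15.71 per $1,000, that supports 2,412/15.71 × 1,000 ≈ $153,532 → $153,500.
LTV cap: 90% × $49,000 = $44,100 → $44,100.
Binding constraint: loan-to-value.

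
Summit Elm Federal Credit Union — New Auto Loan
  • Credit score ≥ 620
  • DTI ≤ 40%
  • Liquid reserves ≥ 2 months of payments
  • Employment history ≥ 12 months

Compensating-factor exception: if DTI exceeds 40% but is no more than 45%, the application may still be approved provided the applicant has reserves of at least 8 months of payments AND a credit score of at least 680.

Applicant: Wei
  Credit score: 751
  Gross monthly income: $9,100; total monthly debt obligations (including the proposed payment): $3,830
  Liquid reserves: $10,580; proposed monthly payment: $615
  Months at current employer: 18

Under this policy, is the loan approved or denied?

Credit score 751 ≥ 620 (meets base)
DTI: 3,830 ÷ 9,100 = 42.1%, over the 40% base limit.
Reserves: 10,580 ÷ 615 = 17.2 months (meets 2-month minimum)
Employment 18 ≥ 12 months
DTI 42.1% is within the 40%–45% exception band; checking compensating factors.
Reserves 17.2 ≥ 8 months; credit score 751 ≥ 680.
Both compensating conditions met → exception applies.

Approved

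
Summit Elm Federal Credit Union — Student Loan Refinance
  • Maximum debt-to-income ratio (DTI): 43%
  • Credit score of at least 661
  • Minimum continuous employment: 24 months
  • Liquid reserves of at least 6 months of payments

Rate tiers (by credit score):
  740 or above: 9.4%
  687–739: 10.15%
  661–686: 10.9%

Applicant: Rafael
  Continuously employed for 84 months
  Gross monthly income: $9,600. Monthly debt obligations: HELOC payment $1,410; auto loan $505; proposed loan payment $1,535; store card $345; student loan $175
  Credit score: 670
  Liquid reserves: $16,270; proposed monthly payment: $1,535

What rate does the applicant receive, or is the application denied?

Approved at 10.9%

Credit score 670 ≥ 661 (meets minimum)
Reserves: 16,270 ÷ 1,535 = 10.6 months (meets 6-month minimum)
Total monthly debts = (1,410 + 505 + 1,535 + 345 + 175) = 3,970. Debt-to-income = 3,970/9,600 = 41.4% — meets 43% limit
Employment 84 ≥ 24 months
All requirements met. Score 670 falls in the 661–686 tier → 10.9%.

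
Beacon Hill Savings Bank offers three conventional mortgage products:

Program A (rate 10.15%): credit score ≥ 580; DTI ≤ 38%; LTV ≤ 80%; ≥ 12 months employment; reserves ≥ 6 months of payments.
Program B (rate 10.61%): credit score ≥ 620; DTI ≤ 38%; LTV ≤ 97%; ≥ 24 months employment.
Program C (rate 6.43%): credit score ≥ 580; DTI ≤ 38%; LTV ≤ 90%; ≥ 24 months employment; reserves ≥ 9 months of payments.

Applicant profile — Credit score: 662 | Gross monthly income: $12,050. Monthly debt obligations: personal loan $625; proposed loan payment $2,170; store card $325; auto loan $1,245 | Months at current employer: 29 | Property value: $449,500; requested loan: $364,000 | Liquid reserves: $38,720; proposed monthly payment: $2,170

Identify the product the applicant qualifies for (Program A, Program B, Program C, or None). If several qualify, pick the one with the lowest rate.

Program C

Total debts = (625 + 2,170 + 325 + 1,245) = 4,365; DTI = 4,365/12,050 = 36.2%.
LTV = 364,000/449,500 = 81%.
Reserves = 38,720/2,170 = 17.8 months.
Program A: score 662 ≥ 580; DTI 36.2% ≤ 38%; LTV 81% > 80%; employment 29 ≥ 12 mo; reserves 17.8 ≥ 6 mo → does not qualify.
Program B: score 662 ≥ 620; DTI 36.2% ≤ 38%; LTV 81% ≤ 97%; employment 29 ≥ 24 mo → qualifies.
Program C: score 662 ≥ 580; DTI 36.2% ≤ 38%; LTV 81% ≤ 90%; employment 29 ≥ 24 mo; reserves 17.8 ≥ 9 mo → qualifies.
Qualifying: Program B, Program C. Lowest rate is 6.43% → Program C.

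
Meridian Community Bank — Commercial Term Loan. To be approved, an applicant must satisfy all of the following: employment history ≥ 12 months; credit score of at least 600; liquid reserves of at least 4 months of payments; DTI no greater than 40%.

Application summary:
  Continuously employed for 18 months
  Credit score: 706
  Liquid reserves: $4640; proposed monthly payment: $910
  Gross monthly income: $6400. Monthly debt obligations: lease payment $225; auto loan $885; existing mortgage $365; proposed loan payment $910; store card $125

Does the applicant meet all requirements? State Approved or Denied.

Employment 18 ≥ 12 months
Credit score 706 ≥ 600 (meets)
Reserves = 4,640/910 = 5.1 months ≥ 4
Total monthly debts = (225 + 885 + 365 + 910 + 125) = 2,510. Debt-to-income = 2,510/6,400 = 39.2% — meets 40% limit
All criteria satisfied.

Approved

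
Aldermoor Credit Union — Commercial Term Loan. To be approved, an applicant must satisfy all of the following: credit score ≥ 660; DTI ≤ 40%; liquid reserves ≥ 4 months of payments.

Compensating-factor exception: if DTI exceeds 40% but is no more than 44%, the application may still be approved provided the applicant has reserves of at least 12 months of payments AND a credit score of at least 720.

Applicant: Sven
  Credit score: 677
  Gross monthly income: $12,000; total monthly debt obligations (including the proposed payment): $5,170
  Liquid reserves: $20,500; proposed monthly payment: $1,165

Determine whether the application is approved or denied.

Credit score 677 ≥ 660 (meets base)
DTI = 5,170/12,000 = 43.1% > 40% — standard DTI limit exceeded.
Reserves = 20,500/1,165 = 17.6 months ≥ 4
DTI 43.1% is within the 40%–44% exception band; checking compensating factors.
Override check — reserves: 17.6 mo (ok); score: 677 (below 720).
Compensating-factor requirement not fully met.

Denied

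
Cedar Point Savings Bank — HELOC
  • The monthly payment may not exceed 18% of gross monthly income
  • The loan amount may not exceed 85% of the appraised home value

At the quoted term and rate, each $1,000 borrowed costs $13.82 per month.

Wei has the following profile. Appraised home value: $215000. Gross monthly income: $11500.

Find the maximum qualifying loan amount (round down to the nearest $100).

Payment cap: 18% × $11,500 = $2,070/month.
At $13.82 per $1,000, that supports 2,070/13.82 × 1,000 ≈ $149,782 → $149,700.
LTV cap: 85% × $215,000 = $182,750 → $182,700.
Binding constraint: payment-to-income.

$149,700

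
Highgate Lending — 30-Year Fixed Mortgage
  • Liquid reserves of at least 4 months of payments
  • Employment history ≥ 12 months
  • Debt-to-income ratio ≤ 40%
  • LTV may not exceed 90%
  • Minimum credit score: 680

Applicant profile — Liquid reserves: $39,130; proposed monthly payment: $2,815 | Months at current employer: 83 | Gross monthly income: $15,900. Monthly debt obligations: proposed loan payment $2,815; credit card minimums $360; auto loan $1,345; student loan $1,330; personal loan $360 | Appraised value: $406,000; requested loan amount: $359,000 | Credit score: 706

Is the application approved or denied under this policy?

Reserves = 39,130/2,815 = 13.9 months ≥ 4
Employment 83 ≥ 12 months
Total monthly debts = (2,815 + 360 + 1,345 + 1,330 + 360) = 6,210. DTI: 6,210 ÷ 15,900 = 39.1%, within the 40% cap
Loan-to-value = 359,000/406,000 = 88.4% — pass (90% max)
Credit score 706 ≥ 680 (meets)
All criteria satisfied.

Approved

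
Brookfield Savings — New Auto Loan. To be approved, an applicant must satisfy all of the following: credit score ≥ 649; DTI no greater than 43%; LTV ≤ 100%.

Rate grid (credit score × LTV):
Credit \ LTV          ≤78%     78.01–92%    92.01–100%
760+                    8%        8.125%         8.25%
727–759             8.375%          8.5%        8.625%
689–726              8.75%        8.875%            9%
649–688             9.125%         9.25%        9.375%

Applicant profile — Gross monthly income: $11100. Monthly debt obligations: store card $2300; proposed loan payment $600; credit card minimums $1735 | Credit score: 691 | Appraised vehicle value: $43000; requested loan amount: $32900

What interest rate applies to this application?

Credit score 691 ≥ 649; Total monthly debts = (2,300 + 600 + 1,735) = 4,635. DTI: 4,635 ÷ 11,100 = 41.8%, within the 43% cap
LTV: 32,900 ÷ 43,000 = 76.5%, within 100% cap
Score 691 is in the 689–726 band; LTV 76.5% is in the ≤78% band → 8.75%.

8.75%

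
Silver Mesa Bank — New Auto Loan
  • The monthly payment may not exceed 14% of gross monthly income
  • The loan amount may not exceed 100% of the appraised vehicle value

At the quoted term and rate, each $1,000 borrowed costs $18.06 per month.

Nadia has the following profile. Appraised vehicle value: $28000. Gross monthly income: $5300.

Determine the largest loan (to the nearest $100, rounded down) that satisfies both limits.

Payment cap: 14% × $5,300 = $742/month.
At $18.06 per $1,000, that supports 742/18.06 × 1,000 ≈ $41,085 → $41,000.
LTV cap: 100% × $28,000 = $28,000 → $28,000.
Binding constraint: loan-to-value.

$28,000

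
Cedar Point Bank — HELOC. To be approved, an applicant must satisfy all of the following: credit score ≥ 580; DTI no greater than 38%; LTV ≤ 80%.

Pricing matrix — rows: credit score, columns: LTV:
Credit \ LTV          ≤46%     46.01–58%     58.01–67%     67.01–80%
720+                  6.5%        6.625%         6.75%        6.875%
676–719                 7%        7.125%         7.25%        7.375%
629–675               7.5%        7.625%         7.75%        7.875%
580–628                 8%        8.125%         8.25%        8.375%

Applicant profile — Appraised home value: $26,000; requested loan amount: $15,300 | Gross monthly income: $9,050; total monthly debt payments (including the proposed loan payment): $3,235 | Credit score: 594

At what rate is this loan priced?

Credit score 594 ≥ 580; DTI: 3,235 ÷ 9,050 = 35.7%, within the 38% cap
LTV: 15,300 ÷ 26,000 = 58.8%, within 80% cap
Score 594 is in the 580–628 band; LTV 58.8% is in the 58.01–67% band → 8.25%.

8.25%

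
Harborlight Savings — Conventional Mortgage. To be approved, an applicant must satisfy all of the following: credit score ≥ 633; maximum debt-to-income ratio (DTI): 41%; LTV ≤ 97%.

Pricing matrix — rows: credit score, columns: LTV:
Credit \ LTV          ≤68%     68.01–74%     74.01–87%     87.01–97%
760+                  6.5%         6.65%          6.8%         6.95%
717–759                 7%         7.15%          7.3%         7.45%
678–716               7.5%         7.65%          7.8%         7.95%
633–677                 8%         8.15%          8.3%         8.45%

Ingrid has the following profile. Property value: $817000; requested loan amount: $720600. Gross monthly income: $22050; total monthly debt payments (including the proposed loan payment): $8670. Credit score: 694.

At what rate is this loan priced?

7.95%

Credit score 694 ≥ 633; Debt-to-income = 8,670/22,050 = 39.3% — meets 41% limit
LTV = 720,600/817,000 = 88.2% ≤ 97%
Row: 694 falls in 678–716. Column: 88.2% falls in 87.01–97%. Rate = 7.95%.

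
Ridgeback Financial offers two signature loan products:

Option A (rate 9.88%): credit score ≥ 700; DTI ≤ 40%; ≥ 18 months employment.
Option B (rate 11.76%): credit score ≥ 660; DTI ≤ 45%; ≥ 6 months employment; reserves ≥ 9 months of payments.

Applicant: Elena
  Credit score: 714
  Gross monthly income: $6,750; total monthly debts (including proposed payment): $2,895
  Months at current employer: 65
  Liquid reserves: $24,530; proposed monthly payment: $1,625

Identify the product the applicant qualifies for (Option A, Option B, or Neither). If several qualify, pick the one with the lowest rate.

DTI = 2,895/6,750 = 42.9%.
Reserves = 24,530/1,625 = 15.1 months.
Option A: score 714 ≥ 700; DTI 42.9% > 40%; employment 65 ≥ 18 mo → does not qualify.
Option B: score 714 ≥ 660; DTI 42.9% ≤ 45%; employment 65 ≥ 6 mo; reserves 15.1 ≥ 9 mo → qualifies.

Option B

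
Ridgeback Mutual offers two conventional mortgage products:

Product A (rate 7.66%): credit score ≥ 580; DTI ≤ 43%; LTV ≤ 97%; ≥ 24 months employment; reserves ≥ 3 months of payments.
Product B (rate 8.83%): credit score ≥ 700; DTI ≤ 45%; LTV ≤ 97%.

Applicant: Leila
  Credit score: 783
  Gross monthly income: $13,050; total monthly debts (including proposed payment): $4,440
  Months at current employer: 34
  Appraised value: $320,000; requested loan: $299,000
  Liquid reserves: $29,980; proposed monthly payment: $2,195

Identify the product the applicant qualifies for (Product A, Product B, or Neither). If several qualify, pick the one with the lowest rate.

DTI = 4,440/13,050 = 34%.
LTV = 299,000/320,000 = 93.4%.
Reserves = 29,980/2,195 = 13.7 months.
Product A: score 783 ≥ 580; DTI 34% ≤ 43%; LTV 93.4% ≤ 97%; employment 34 ≥ 24 mo; reserves 13.7 ≥ 3 mo → qualifies.
Product B: score 783 ≥ 700; DTI 34% ≤ 45%; LTV 93.4% ≤ 97% → qualifies.
Qualifying: Product A, Product B. Lowest rate is 7.66% → Product A.

Product A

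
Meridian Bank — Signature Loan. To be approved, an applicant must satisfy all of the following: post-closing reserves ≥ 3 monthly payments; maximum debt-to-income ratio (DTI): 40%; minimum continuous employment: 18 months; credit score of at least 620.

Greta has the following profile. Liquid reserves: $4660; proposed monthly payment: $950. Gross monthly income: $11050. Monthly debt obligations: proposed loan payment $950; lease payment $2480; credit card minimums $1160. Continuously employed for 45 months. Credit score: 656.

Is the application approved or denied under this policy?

Denied

Reserves = 4,660/950 = 4.9 months ≥ 3
Total monthly debts = (950 + 2,480 + 1,160) = 4,590. DTI = 4,590/11,050 = 41.5% > 40%
Employment 45 ≥ 18 months
Credit score 656 ≥ 620 (meets)
Fails on DTI.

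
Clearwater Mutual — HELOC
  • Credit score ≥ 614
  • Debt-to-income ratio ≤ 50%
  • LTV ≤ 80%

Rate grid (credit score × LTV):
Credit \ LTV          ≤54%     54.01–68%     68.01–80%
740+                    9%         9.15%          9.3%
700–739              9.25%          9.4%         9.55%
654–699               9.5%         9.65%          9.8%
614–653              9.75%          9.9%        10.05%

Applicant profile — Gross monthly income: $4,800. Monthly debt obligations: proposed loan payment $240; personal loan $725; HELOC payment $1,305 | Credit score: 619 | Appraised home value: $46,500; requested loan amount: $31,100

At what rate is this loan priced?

9.9%

Credit score 619 ≥ 614; Total monthly debts = (240 + 725 + 1,305) = 2,270. Debt-to-income = 2,270/4,800 = 47.3% — meets 50% limit
LTV = 31,100/46,500 = 66.9% ≤ 80%
Score 619 is in the 614–653 band; LTV 66.9% is in the 54.01–68% band → 9.9%.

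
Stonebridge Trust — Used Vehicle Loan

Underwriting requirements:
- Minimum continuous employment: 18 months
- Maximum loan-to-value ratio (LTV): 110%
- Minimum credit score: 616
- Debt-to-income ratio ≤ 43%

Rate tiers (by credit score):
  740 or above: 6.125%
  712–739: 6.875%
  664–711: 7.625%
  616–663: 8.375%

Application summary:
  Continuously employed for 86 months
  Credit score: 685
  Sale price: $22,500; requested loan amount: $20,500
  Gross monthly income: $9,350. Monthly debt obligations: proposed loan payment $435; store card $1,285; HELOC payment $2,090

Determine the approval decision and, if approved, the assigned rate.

Approved at 7.625%

Credit score 685 ≥ 616 (meets minimum)
Employment 86 ≥ 18 months
Total monthly debts = (435 + 1,285 + 2,090) = 3,810. DTI = 3,810/9,350 = 40.7% ≤ 43%
LTV = 20,500/22,500 = 91.1% ≤ 110%
All requirements met. Score 685 falls in the 664–711 tier → 7.625%.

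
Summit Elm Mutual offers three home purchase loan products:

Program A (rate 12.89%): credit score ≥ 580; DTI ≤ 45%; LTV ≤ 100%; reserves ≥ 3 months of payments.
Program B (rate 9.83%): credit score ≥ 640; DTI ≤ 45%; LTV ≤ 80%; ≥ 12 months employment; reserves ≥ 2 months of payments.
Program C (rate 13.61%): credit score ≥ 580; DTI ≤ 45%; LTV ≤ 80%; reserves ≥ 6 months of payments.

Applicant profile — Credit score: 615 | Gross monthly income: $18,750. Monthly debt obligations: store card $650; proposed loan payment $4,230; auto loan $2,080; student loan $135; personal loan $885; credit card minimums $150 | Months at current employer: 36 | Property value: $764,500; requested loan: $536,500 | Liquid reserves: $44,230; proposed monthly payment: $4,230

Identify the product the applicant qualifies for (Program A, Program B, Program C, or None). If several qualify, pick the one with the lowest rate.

Total debts = (650 + 4,230 + 2,080 + 135 + 885 + 150) = 8,130; DTI = 8,130/18,750 = 43.4%.
LTV = 536,500/764,500 = 70.2%.
Reserves = 44,230/4,230 = 10.5 months.
Program A: score 615 ≥ 580; DTI 43.4% ≤ 45%; LTV 70.2% ≤ 100%; reserves 10.5 ≥ 3 mo → qualifies.
Program B: score 615 < 640; DTI 43.4% ≤ 45%; LTV 70.2% ≤ 80%; employment 36 ≥ 12 mo; reserves 10.5 ≥ 2 mo → does not qualify.
Program C: score 615 ≥ 580; DTI 43.4% ≤ 45%; LTV 70.2% ≤ 80%; reserves 10.5 ≥ 6 mo → qualifies.
Qualifying: Program A, Program C. Lowest rate is 12.89% → Program A.

Program A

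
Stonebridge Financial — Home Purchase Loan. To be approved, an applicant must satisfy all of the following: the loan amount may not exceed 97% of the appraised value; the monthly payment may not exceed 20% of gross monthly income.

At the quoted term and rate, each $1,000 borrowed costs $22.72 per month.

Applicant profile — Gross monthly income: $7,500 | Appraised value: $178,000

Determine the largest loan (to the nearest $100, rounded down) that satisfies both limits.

Payment cap: 20% × $7,500 = $1,500/month.
At $22.72 per $1,000, that supports 1,500/22.72 × 1,000 ≈ $66,021 → $66,000.
LTV cap: 97% × $178,000 = $172,660 → $172,600.
Binding constraint: payment-to-income.

$66,000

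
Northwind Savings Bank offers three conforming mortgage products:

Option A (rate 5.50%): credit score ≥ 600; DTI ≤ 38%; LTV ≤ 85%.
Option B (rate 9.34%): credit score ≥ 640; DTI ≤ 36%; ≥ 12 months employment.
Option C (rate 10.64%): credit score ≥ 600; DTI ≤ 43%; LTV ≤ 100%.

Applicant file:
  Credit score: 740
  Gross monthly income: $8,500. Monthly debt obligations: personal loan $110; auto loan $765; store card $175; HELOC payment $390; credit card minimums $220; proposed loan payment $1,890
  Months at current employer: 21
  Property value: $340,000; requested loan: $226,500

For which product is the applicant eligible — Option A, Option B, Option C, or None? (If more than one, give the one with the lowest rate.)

Option C

Total debts = (110 + 765 + 175 + 390 + 220 + 1,890) = 3,550; DTI = 3,550/8,500 = 41.8%.
LTV = 226,500/340,000 = 66.6%.
Option A: score 740 ≥ 600; DTI 41.8% > 38%; LTV 66.6% ≤ 85% → does not qualify.
Option B: score 740 ≥ 640; DTI 41.8% > 36%; employment 21 ≥ 12 mo → does not qualify.
Option C: score 740 ≥ 600; DTI 41.8% ≤ 43%; LTV 66.6% ≤ 100% → qualifies.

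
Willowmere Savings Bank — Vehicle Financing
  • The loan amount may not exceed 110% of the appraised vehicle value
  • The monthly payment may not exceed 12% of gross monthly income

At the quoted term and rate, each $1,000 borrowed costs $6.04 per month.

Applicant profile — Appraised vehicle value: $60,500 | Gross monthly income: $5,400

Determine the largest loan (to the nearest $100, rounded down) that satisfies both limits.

Payment cap: 12% × $5,400 = $648/month.
At $6.04 per $1,000, that supports 648/6.04 × 1,000 ≈ $107,284 → $107,200.
LTV cap: 110% × $60,500 = $66,550 → $66,500.
Binding constraint: loan-to-value.

$66,500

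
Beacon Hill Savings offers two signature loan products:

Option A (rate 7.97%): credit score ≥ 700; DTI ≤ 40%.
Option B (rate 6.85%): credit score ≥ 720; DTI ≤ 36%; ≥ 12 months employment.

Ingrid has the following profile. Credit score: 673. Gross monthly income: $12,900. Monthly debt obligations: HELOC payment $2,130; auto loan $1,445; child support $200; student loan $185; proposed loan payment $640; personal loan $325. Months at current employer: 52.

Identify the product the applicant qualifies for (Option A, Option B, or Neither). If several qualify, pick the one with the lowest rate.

Neither

Total debts = (2,130 + 1,445 + 200 + 185 + 640 + 325) = 4,925; DTI = 4,925/12,900 = 38.2%.
Option A: score 673 < 700; DTI 38.2% ≤ 40% → does not qualify.
Option B: score 673 < 720; DTI 38.2% > 36%; employment 52 ≥ 12 mo → does not qualify.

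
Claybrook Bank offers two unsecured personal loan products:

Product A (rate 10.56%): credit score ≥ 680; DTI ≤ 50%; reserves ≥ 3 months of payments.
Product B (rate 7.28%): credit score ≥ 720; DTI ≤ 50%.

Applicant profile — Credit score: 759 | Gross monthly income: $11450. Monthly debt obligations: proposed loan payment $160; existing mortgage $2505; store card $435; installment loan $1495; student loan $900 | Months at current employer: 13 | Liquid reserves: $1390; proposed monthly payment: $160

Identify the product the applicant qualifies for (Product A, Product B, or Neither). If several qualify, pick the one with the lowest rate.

Total debts = (160 + 2,505 + 435 + 1,495 + 900) = 5,495; DTI = 5,495/11,450 = 48%.
Reserves = 1,390/160 = 8.7 months.
Product A: score 759 ≥ 680; DTI 48% ≤ 50%; reserves 8.7 ≥ 3 mo → qualifies.
Product B: score 759 ≥ 720; DTI 48% ≤ 50% → qualifies.
Qualifying: Product A, Product B. Lowest rate is 7.28% → Product B.

Product B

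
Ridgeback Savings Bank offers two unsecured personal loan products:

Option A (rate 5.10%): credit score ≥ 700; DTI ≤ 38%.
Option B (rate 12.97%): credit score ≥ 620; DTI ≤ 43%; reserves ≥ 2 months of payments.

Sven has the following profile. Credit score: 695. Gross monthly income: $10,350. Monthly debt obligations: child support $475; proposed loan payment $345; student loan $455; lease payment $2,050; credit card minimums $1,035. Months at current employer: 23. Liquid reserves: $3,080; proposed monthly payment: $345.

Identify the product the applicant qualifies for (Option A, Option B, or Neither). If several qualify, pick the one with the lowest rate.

Total debts = (475 + 345 + 455 + 2,050 + 1,035) = 4,360; DTI = 4,360/10,350 = 42.1%.
Reserves = 3,080/345 = 8.9 months.
Option A: score 695 < 700; DTI 42.1% > 38% → does not qualify.
Option B: score 695 ≥ 620; DTI 42.1% ≤ 43%; reserves 8.9 ≥ 2 mo → qualifies.

Option B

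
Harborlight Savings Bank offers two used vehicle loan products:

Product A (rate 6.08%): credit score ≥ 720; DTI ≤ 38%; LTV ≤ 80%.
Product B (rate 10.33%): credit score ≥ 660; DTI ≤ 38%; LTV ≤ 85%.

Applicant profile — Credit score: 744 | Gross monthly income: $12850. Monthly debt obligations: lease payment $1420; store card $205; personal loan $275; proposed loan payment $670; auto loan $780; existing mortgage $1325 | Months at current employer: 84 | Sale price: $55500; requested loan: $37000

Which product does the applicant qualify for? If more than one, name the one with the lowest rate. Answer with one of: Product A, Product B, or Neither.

Total debts = (1,420 + 205 + 275 + 670 + 780 + 1,325) = 4,675; DTI = 4,675/12,850 = 36.4%.
LTV = 37,000/55,500 = 66.7%.
Product A: score 744 ≥ 720; DTI 36.4% ≤ 38%; LTV 66.7% ≤ 80% → qualifies.
Product B: score 744 ≥ 660; DTI 36.4% ≤ 38%; LTV 66.7% ≤ 85% → qualifies.
Qualifying: Product A, Product B. Lowest rate is 6.08% → Product A.

Product A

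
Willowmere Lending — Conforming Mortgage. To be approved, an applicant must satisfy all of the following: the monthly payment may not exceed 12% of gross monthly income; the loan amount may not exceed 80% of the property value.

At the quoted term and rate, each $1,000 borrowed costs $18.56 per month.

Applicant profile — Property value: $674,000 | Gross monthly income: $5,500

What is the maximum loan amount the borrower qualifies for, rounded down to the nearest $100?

Payment cap: 12% × $5,500 = $660/month.
At $18.56 per $1,000, that supports 660/18.56 × 1,000 ≈ $35,560 → $35,500.
LTV cap: 80% × $674,000 = $539,200 → $539,200.
Binding constraint: payment-to-income.

$35,500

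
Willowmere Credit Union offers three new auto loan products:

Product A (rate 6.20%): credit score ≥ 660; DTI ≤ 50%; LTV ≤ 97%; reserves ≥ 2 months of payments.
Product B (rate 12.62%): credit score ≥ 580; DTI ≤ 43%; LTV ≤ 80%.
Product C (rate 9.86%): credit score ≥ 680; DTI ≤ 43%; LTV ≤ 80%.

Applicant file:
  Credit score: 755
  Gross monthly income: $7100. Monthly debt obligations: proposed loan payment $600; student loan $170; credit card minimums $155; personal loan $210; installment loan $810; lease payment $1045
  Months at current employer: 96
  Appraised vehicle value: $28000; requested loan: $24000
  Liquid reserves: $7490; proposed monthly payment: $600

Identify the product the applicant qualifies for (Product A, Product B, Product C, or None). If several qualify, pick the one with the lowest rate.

Total debts = (600 + 170 + 155 + 210 + 810 + 1,045) = 2,990; DTI = 2,990/7,100 = 42.1%.
LTV = 24,000/28,000 = 85.7%.
Reserves = 7,490/600 = 12.5 months.
Product A: score 755 ≥ 660; DTI 42.1% ≤ 50%; LTV 85.7% ≤ 97%; reserves 12.5 ≥ 2 mo → qualifies.
Product B: score 755 ≥ 580; DTI 42.1% ≤ 43%; LTV 85.7% > 80% → does not qualify.
Product C: score 755 ≥ 680; DTI 42.1% ≤ 43%; LTV 85.7% > 80% → does not qualify.

Product A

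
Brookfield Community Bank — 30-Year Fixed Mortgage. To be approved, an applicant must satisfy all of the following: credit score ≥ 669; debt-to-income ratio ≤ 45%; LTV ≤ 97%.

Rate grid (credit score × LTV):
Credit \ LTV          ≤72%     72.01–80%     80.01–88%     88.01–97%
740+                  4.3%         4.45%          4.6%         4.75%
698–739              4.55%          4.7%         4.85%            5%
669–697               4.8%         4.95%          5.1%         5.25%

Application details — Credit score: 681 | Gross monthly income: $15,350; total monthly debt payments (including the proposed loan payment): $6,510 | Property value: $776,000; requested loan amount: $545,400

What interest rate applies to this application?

Credit score 681 ≥ 669; DTI: 6,510 ÷ 15,350 = 42.4%, within the 45% cap
LTV = 545,400/776,000 = 70.3% ≤ 97%
Credit 681 → row 669–697; LTV 70.3% → column ≤72%. Grid cell → 4.8%.

4.8%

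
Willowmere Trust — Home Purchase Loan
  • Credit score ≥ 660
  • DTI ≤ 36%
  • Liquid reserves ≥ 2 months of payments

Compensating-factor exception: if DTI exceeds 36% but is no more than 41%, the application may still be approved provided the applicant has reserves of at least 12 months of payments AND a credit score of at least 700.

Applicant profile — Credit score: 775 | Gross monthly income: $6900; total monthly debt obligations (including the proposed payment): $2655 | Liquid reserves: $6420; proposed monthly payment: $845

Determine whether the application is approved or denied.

Denied

Credit score 775 ≥ 660 (meets base)
DTI: 2,655 ÷ 6,900 = 38.5%, over the 36% base limit.
Reserves: 6,420 ÷ 845 = 7.6 months (meets 2-month minimum)
38.5% falls in the override range (36%–41%), so the compensating-factor test applies.
Override check — reserves: 7.6 mo (short of 12); score: 775 (ok).
Override conditions not both satisfied; exception does not apply.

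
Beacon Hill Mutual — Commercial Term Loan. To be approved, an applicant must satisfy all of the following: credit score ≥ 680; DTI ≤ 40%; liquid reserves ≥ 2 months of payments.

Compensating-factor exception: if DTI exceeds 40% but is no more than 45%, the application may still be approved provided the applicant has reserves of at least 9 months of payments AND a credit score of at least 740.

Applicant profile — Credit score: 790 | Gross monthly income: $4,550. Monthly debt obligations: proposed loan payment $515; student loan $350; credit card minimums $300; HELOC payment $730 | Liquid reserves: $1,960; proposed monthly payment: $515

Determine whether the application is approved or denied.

Denied

Credit score 790 ≥ 680 (meets base)
Total debts = (515 + 350 + 300 + 730) = 1,895. DTI: 1,895 ÷ 4,550 = 41.6%, over the 40% base limit.
Reserves = 1,960/515 = 3.8 months ≥ 2
DTI 41.6% is within the 40%–45% exception band; checking compensating factors.
Override check — reserves: 3.8 mo (short of 9); score: 790 (ok).
Compensating-factor requirement not fully met.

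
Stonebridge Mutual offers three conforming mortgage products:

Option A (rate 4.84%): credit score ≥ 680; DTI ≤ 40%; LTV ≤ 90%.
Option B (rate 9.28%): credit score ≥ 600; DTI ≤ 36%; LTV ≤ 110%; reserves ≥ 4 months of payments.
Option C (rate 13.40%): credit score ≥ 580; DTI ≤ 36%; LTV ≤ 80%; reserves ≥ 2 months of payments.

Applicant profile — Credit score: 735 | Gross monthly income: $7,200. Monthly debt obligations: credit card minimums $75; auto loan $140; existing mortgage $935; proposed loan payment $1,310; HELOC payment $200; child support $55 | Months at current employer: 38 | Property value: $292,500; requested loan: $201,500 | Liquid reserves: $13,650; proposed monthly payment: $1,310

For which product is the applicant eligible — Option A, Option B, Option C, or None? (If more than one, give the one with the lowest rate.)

Option A

Total debts = (75 + 140 + 935 + 1,310 + 200 + 55) = 2,715; DTI = 2,715/7,200 = 37.7%.
LTV = 201,500/292,500 = 68.9%.
Reserves = 13,650/1,310 = 10.4 months.
Option A: score 735 ≥ 680; DTI 37.7% ≤ 40%; LTV 68.9% ≤ 90% → qualifies.
Option B: score 735 ≥ 600; DTI 37.7% > 36%; LTV 68.9% ≤ 110%; reserves 10.4 ≥ 4 mo → does not qualify.
Option C: score 735 ≥ 580; DTI 37.7% > 36%; LTV 68.9% ≤ 80%; reserves 10.4 ≥ 2 mo → does not qualify.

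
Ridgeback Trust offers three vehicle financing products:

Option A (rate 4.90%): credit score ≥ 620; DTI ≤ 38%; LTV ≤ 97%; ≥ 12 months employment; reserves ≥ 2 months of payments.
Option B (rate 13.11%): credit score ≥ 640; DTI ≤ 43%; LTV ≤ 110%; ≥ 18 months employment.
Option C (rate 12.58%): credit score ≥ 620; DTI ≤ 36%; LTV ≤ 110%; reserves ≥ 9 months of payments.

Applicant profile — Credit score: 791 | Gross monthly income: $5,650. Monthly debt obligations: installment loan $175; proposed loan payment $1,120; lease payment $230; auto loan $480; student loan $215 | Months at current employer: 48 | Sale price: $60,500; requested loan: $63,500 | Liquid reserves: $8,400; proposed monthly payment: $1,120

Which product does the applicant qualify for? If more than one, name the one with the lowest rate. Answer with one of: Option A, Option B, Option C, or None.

Total debts = (175 + 1,120 + 230 + 480 + 215) = 2,220; DTI = 2,220/5,650 = 39.3%.
LTV = 63,500/60,500 = 105%.
Reserves = 8,400/1,120 = 7.5 months.
Option A: score 791 ≥ 620; DTI 39.3% > 38%; LTV 105% > 97%; employment 48 ≥ 12 mo; reserves 7.5 ≥ 2 mo → does not qualify.
Option B: score 791 ≥ 640; DTI 39.3% ≤ 43%; LTV 105% ≤ 110%; employment 48 ≥ 18 mo → qualifies.
Option C: score 791 ≥ 620; DTI 39.3% > 36%; LTV 105% ≤ 110%; reserves 7.5 < 9 mo → does not qualify.

Option B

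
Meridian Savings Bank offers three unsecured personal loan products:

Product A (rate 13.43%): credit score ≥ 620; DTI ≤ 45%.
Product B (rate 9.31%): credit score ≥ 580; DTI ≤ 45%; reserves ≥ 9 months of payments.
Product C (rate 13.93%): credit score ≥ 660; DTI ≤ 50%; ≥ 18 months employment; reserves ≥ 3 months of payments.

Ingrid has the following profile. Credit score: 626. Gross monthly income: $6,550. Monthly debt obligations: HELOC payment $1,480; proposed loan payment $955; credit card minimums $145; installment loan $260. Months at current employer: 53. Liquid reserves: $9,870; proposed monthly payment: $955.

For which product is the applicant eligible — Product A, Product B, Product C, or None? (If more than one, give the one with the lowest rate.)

Total debts = (1,480 + 955 + 145 + 260) = 2,840; DTI = 2,840/6,550 = 43.4%.
Reserves = 9,870/955 = 10.3 months.
Product A: score 626 ≥ 620; DTI 43.4% ≤ 45% → qualifies.
Product B: score 626 ≥ 580; DTI 43.4% ≤ 45%; reserves 10.3 ≥ 9 mo → qualifies.
Product C: score 626 < 660; DTI 43.4% ≤ 50%; employment 53 ≥ 18 mo; reserves 10.3 ≥ 3 mo → does not qualify.
Qualifying: Product A, Product B. Lowest rate is 9.31% → Product B.

Product B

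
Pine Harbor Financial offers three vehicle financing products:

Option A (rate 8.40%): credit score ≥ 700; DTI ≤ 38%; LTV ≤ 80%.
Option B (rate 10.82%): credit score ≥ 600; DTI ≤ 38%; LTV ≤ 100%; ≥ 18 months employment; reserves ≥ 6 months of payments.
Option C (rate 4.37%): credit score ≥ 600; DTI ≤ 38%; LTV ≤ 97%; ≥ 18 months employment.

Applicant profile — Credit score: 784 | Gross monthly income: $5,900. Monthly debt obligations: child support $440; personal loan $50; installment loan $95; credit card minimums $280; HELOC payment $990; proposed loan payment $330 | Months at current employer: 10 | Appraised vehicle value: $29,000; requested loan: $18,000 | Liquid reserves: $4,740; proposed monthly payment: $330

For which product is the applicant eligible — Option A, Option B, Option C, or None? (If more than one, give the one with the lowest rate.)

Total debts = (440 + 50 + 95 + 280 + 990 + 330) = 2,185; DTI = 2,185/5,900 = 37%.
LTV = 18,000/29,000 = 62.1%.
Reserves = 4,740/330 = 14.4 months.
Option A: score 784 ≥ 700; DTI 37% ≤ 38%; LTV 62.1% ≤ 80% → qualifies.
Option B: score 784 ≥ 600; DTI 37% ≤ 38%; LTV 62.1% ≤ 100%; employment 10 < 18 mo; reserves 14.4 ≥ 6 mo → does not qualify.
Option C: score 784 ≥ 600; DTI 37% ≤ 38%; LTV 62.1% ≤ 97%; employment 10 < 18 mo → does not qualify.

Option A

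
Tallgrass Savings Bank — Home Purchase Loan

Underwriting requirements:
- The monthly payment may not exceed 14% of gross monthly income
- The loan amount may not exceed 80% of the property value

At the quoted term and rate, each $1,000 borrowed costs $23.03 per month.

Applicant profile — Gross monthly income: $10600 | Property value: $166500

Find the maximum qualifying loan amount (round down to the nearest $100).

Payment cap: 14% × $10,600 = $1,484/month.
At $23.03 per $1,000, that supports 1,484/23.03 × 1,000 ≈ $64,437 → $64,400.
LTV cap: 80% × $166,500 = $133,200 → $133,200.
Binding constraint: payment-to-income.

$64,400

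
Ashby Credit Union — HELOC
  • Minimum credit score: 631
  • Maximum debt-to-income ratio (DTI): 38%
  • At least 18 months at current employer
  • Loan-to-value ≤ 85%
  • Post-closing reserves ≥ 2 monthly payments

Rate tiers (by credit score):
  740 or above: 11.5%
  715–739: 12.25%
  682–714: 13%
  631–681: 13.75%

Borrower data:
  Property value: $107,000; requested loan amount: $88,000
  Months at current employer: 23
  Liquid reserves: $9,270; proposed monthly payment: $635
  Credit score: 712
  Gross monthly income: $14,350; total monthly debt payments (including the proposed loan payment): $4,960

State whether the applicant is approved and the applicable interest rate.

Credit score 712 ≥ 631 (meets minimum)
Loan-to-value = 88,000/107,000 = 82.2% — pass (85% max)
Reserves: 9,270 ÷ 635 = 14.6 months (meets 2-month minimum)
DTI: 4,960 ÷ 14,350 = 34.6%, within the 38% cap
Employment 23 ≥ 18 months
All requirements met. Score 712 falls in the 682–714 tier → 13%.

Approved at 13%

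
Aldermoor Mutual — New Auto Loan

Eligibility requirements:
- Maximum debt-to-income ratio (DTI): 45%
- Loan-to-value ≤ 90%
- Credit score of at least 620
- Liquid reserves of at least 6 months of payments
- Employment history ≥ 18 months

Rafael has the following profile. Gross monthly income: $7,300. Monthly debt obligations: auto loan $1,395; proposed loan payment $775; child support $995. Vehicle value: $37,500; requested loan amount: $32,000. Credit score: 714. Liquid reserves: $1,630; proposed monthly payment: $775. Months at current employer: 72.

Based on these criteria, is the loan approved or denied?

Total monthly debts = (1,395 + 775 + 995) = 3,165. DTI: 3,165 ÷ 7,300 = 43.4%, within the 45% cap
LTV = 32,000/37,500 = 85.3% ≤ 90%
Credit score 714 ≥ 620 (meets)
Reserves: 1,630 ÷ 775 = 2.1 months (below 6-month minimum)
Employment 72 ≥ 18 months
Fails on reserves.

Denied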